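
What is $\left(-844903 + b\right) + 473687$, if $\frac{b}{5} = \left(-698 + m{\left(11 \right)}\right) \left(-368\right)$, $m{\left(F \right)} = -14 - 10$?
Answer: $957264$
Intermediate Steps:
$m{\left(F \right)} = -24$
$b = 1328480$ ($b = 5 \left(-698 - 24\right) \left(-368\right) = 5 \left(\left(-722\right) \left(-368\right)\right) = 5 \cdot 265696 = 1328480$)
$\left(-844903 + b\right) + 473687 = \left(-844903 + 1328480\right) + 473687 = 483577 + 473687 = 957264$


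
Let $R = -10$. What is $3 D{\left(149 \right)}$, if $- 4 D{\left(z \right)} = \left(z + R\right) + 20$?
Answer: $- \frac{477}{4} \approx -119.25$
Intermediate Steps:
$D{\left(z \right)} = - \frac{5}{2} - \frac{z}{4}$ ($D{\left(z \right)} = - \frac{\left(z - 10\right) + 20}{4} = - \frac{\left(-10 + z\right) + 20}{4} = - \frac{10 + z}{4} = - \frac{5}{2} - \frac{z}{4}$)
$3 D{\left(149 \right)} = 3 \left(- \frac{5}{2} - \frac{149}{4}\right) = 3 \left(- \frac{159}{4}\right) = - \frac{477}{4}$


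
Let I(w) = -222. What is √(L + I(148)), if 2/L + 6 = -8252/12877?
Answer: I*√2404747543/3289 ≈ 14.91*I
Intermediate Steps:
L = -12877/42757 (L = 2/(-6 - 8252/12877) = 2/(-85514/12877) = 2*(-12877/85514) = -12877/42757 ≈ -0.30117)
√(L + I(148)) = √(-12877/42757 - 222) = √(-9504931/42757) = I*√2404747543/3289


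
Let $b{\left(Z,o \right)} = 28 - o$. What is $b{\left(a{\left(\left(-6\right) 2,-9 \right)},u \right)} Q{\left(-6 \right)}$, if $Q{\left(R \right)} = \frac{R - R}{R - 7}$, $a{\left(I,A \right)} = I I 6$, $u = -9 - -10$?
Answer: $0$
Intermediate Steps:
$u = 1$ ($u = -9 + 10 = 1$)
$a{\left(I,A \right)} = 6 I^{2}$ ($a{\left(I,A \right)} = I^{2} \cdot 6 = 6 I^{2}$)
$Q{\left(R \right)} = 0$ ($Q{\left(R \right)} = \frac{0}{-7 + R} = 0$)
$b{\left(a{\left(\left(-6\right) 2,-9 \right)},u \right)} Q{\left(-6 \right)} = \left(28 - 1\right) 0 = 27 \cdot 0 = 0$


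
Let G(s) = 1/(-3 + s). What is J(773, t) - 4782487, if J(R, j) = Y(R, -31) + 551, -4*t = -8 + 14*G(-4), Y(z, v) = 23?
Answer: -4781913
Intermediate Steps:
t = 5/2 (t = -(-8 + 14/(-3 - 4))/4 = -(-8 + 14/(-7))/4 = -(-8 + 14*(-⅐))/4 = -(-8 - 2)/4 = -¼*(-10) = 5/2 ≈ 2.5000)
J(R, j) = 574 (J(R, j) = 23 + 551 = 574)
J(773, t) - 4782487 = 574 - 4782487 = -4781913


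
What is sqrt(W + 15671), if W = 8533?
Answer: 2*sqrt(6051) ≈ 155.58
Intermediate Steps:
sqrt(W + 15671) = sqrt(8533 + 15671) = sqrt(24204) = 2*sqrt(6051)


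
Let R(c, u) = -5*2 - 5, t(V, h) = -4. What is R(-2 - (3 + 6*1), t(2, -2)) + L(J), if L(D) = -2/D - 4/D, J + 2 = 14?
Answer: -31/2 ≈ -15.500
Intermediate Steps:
J = 12 (J = -2 + 14 = 12)
R(c, u) = -15 (R(c, u) = -10 - 5 = -15)
L(D) = -6/D
R(-2 - (3 + 6*1), t(2, -2)) + L(J) = -15 - 6/12 = -15 - 6*1/12 = -15 - ½ = -31/2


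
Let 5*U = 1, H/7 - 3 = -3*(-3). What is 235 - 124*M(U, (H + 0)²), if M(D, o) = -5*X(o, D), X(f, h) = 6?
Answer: 3955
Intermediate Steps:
H = 84 (H = 21 + 7*(-3*(-3)) = 21 + 7*9 = 21 + 63 = 84)
U = ⅕ (U = (⅕)*1 = ⅕ ≈ 0.20000)
M(D, o) = -30 (M(D, o) = -5*6 = -30)
235 - 124*M(U, (H + 0)²) = 235 - 124*(-30) = 235 + 3720 = 3955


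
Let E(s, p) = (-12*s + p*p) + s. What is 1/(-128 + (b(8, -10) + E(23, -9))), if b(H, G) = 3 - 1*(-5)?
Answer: -1/292 ≈ -0.0034247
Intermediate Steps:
b(H, G) = 8 (b(H, G) = 3 + 5 = 8)
E(s, p) = p² - 11*s (E(s, p) = (-12*s + p²) + s = (p² - 12*s) + s = p² - 11*s)
1/(-128 + (b(8, -10) + E(23, -9))) = 1/(-128 + (8 + ((-9)² - 11*23))) = 1/(-128 + (8 + (81 - 253))) = 1/(-128 + (8 - 172)) = 1/(-128 - 164) = 1/(-292) = -1/292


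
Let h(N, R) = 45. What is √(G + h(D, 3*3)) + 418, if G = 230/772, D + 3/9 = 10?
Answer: 418 + √6749210/386 ≈ 424.73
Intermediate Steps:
D = 29/3 (D = -⅓ + 10 = 29/3 ≈ 9.6667)
G = 115/386 (G = 230*(1/772) = 115/386 ≈ 0.29793)
√(G + h(D, 3*3)) + 418 = √(115/386 + 45) + 418 = √(17485/386) + 418 = √6749210/386 + 418 = 418 + √6749210/386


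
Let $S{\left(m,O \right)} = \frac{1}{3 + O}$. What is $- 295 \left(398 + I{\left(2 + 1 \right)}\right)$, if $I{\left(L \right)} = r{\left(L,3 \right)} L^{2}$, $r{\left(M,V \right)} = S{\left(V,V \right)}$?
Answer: $- \frac{235705}{2} \approx -1.1785 \cdot 10^{5}$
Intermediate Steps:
$r{\left(M,V \right)} = \frac{1}{3 + V}$
$I{\left(L \right)} = \frac{L^{2}}{6}$ ($I{\left(L \right)} = \frac{L^{2}}{3 + 3} = \frac{L^{2}}{6}$)
$- 295 \left(398 + I{\left(2 + 1 \right)}\right) = - 295 \left(398 + \frac{\left(2 + 1\right)^{2}}{6}\right) = - 295 \left(398 + \frac{3^{2}}{6}\right) = - 295 \left(398 + \frac{1}{6} \cdot 9\right) = - 295 \left(398 + \frac{3}{2}\right) = \left(-295\right) \frac{799}{2} = - \frac{235705}{2}$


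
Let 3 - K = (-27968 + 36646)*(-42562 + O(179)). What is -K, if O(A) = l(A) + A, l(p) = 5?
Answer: -367756287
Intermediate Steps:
O(A) = 5 + A
K = 367756287 (K = 3 - (-27968 + 36646)*(-42562 + (5 + 179)) = 3 - 8678*(-42562 + 184) = 3 - 8678*(-42378) = 3 - 1*(-367756284) = 3 + 367756284 = 367756287)
-K = -1*367756287 = -367756287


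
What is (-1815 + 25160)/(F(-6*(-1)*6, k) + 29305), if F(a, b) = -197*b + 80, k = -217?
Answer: 23345/72134 ≈ 0.32363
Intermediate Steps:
F(a, b) = 80 - 197*b
(-1815 + 25160)/(F(-6*(-1)*6, k) + 29305) = (-1815 + 25160)/((80 - 197*(-217)) + 29305) = 23345/((80 + 42749) + 29305) = 23345/(42829 + 29305) = 23345/72134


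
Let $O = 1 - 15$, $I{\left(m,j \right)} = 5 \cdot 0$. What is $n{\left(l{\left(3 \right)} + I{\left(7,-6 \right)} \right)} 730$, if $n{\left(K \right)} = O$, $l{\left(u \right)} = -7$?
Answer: $-10220$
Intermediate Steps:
$I{\left(m,j \right)} = 0$
$O = -14$
$n{\left(K \right)} = -14$
$n{\left(l{\left(3 \right)} + I{\left(7,-6 \right)} \right)} 730 = \left(-14\right) 730 = -10220$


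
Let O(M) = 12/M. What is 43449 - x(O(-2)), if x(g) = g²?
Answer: 43413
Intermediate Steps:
43449 - x(O(-2)) = 43449 - (12/(-2))² = 43449 - (12*(-½))² = 43449 - 1*(-6)² = 43449 - 1*36 = 43449 - 36 = 43413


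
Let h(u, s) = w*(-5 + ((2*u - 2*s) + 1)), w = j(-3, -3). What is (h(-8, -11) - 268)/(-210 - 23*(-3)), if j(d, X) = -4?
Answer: 92/47 ≈ 1.9574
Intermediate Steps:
w = -4
h(u, s) = 16 - 8*u + 8*s (h(u, s) = -4*(-5 + ((2*u - 2*s) + 1)) = -4*(-5 + ((-2*s + 2*u) + 1)) = -4*(-5 + (1 - 2*s + 2*u)) = -4*(-4 - 2*s + 2*u) = 16 - 8*u + 8*s)
(h(-8, -11) - 268)/(-210 - 23*(-3)) = ((16 - 8*(-8) + 8*(-11)) - 268)/(-210 - 23*(-3)) = ((16 + 64 - 88) - 268)/(-210 + 69) = (-8 - 268)/(-141) = -276*(-1/141) = 92/47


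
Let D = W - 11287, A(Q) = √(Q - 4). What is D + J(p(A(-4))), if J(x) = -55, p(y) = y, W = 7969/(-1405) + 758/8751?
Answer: -139520319739/12295155 ≈ -11348.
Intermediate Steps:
A(Q) = √(-4 + Q)
W = -68671729/12295155 (W = 7969*(-1/1405) + 758*(1/8751) = -7969/1405 + 758/8751 = -68671729/12295155 ≈ -5.5853)
D = -138844086214/12295155 (D = -68671729/12295155 - 11287 = -138844086214/12295155 ≈ -11293.)
D + J(p(A(-4))) = -138844086214/12295155 - 55 = -139520319739/12295155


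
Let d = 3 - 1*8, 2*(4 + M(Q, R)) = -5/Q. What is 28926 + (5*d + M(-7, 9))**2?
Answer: 5830297/196 ≈ 29746.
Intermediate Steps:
M(Q, R) = -4 - 5/(2*Q) (M(Q, R) = -4 + (-5/Q)/2 = -4 - 5/(2*Q))
d = -5 (d = 3 - 8 = -5)
28926 + (5*d + M(-7, 9))**2 = 28926 + (5*(-5) + (-4 - 5/2/(-7)))**2 = 28926 + (-25 + (-4 - 5/2*(-1/7)))**2 = 28926 + (-25 + (-4 + 5/14))**2 = 28926 + (-25 - 51/14)**2 = 28926 + (-401/14)**2 = 28926 + 160801/196 = 5830297/196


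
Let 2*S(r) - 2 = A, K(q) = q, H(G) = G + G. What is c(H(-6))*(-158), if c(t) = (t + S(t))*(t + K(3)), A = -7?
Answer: -20619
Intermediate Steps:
H(G) = 2*G
S(r) = -5/2 (S(r) = 1 + (1/2)*(-7) = 1 - 7/2 = -5/2)
c(t) = (3 + t)*(-5/2 + t) (c(t) = (t - 5/2)*(t + 3) = (-5/2 + t)*(3 + t) = (3 + t)*(-5/2 + t))
c(H(-6))*(-158) = (-15/2 + (2*(-6))**2 + (2*(-6))/2)*(-158) = (-15/2 + (-12)**2 + (1/2)*(-12))*(-158) = (-15/2 + 144 - 6)*(-158) = (261/2)*(-158) = -20619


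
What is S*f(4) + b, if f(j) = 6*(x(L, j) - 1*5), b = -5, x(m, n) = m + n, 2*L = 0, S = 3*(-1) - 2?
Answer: 25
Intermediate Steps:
S = -5 (S = -3 - 2 = -5)
L = 0 (L = (1/2)*0 = 0)
f(j) = -30 + 6*j (f(j) = 6*((0 + j) - 1*5) = 6*(j - 5) = 6*(-5 + j) = -30 + 6*j)
S*f(4) + b = -5*(-30 + 6*4) - 5 = -5*(-30 + 24) - 5 = -5*(-6) - 5 = 30 - 5 = 25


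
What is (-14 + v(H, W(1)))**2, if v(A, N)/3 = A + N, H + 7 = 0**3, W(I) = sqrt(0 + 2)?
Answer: 1243 - 210*sqrt(2) ≈ 946.02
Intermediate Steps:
W(I) = sqrt(2)
H = -7 (H = -7 + 0**3 = -7 + 0 = -7)
v(A, N) = 3*A + 3*N (v(A, N) = 3*(A + N) = 3*A + 3*N)
(-14 + v(H, W(1)))**2 = (-14 + (3*(-7) + 3*sqrt(2)))**2 = (-14 + (-21 + 3*sqrt(2)))**2 = (-35 + 3*sqrt(2))**2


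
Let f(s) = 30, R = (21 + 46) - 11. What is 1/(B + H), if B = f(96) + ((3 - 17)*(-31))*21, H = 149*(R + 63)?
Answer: 1/26875 ≈ 3.7209e-5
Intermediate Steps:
R = 56 (R = 67 - 11 = 56)
H = 17731 (H = 149*(56 + 63) = 149*119 = 17731)
B = 9144 (B = 30 + ((3 - 17)*(-31))*21 = 30 - 14*(-31)*21 = 30 + 434*21 = 30 + 9114 = 9144)
1/(B + H) = 1/(9144 + 17731) = 1/26875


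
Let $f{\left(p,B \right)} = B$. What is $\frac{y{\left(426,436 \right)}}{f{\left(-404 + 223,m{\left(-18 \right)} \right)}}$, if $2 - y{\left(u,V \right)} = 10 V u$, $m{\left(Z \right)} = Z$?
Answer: $\frac{928679}{9} \approx 1.0319 \cdot 10^{5}$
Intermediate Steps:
$y{\left(u,V \right)} = 2 - 10 V u$
$\frac{y{\left(426,436 \right)}}{f{\left(-404 + 223,m{\left(-18 \right)} \right)}} = \frac{2 - 4360 \cdot 426}{-18} = \left(2 - 1857360\right) \left(- \frac{1}{18}\right) = \left(-1857358\right) \left(- \frac{1}{18}\right) = \frac{928679}{9}$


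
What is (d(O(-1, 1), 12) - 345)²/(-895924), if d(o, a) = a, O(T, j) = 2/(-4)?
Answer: -110889/895924 ≈ -0.12377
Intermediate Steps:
O(T, j) = -½ (O(T, j) = 2*(-¼) = -½)
(d(O(-1, 1), 12) - 345)²/(-895924) = (12 - 345)²/(-895924) = (-333)²*(-1/895924) = 110889*(-1/895924) = -110889/895924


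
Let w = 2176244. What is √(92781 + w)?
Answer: 5*√90761 ≈ 1506.3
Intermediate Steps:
√(92781 + w) = √(92781 + 2176244) = √2269025 = 5*√90761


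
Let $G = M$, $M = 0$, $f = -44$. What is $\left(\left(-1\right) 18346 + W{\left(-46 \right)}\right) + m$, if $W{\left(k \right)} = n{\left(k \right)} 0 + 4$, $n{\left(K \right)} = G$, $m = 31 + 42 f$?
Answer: $-20159$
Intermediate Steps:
$m = -1817$ ($m = 31 + 42 \left(-44\right) = 31 - 1848 = -1817$)
$G = 0$
$n{\left(K \right)} = 0$
$W{\left(k \right)} = 4$ ($W{\left(k \right)} = 0 \cdot 0 + 4 = 0 + 4 = 4$)
$\left(\left(-1\right) 18346 + W{\left(-46 \right)}\right) + m = \left(\left(-1\right) 18346 + 4\right) - 1817 = \left(-18346 + 4\right) - 1817 = -18342 - 1817 = -20159$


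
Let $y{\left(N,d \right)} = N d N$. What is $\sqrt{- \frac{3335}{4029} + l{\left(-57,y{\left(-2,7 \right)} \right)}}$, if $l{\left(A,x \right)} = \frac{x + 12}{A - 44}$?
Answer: $\frac{i \sqrt{202648607355}}{406929} \approx 1.1062 i$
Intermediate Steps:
$y{\left(N,d \right)} = d N^{2}$
$l{\left(A,x \right)} = \frac{12 + x}{-44 + A}$
$\sqrt{- \frac{3335}{4029} + l{\left(-57,y{\left(-2,7 \right)} \right)}} = \sqrt{- \frac{3335}{4029} + \frac{12 + 7 \left(-2\right)^{2}}{-44 - 57}} = \sqrt{\left(-3335\right) \frac{1}{4029} + \frac{12 + 7 \cdot 4}{-101}} = \sqrt{- \frac{3335}{4029} - \frac{12 + 28}{101}} = \sqrt{- \frac{3335}{4029} - \frac{40}{101}} = \sqrt{- \frac{497995}{406929}} = \frac{i \sqrt{202648607355}}{406929}$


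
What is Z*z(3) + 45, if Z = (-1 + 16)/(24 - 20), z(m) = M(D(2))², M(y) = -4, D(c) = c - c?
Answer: 105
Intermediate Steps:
D(c) = 0
z(m) = 16 (z(m) = (-4)² = 16)
Z = 15/4 ≈ 3.7500
Z*z(3) + 45 = (15/4)*16 + 45 = 60 + 45 = 105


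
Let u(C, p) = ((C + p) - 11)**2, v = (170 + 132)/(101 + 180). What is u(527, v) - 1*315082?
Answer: -3767680998/78961 ≈ -47716.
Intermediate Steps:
v = 302/281 ≈ 1.0747
u(C, p) = (-11 + C + p)**2
u(527, v) - 1*315082 = (-11 + 527 + 302/281)**2 - 1*315082 = (145298/281)**2 - 315082 = 21111508804/78961 - 315082 = -3767680998/78961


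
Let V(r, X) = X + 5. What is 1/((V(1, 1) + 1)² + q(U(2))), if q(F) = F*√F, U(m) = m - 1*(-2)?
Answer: 1/57 ≈ 0.017544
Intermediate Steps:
V(r, X) = 5 + X
U(m) = 2 + m (U(m) = m + 2 = 2 + m)
q(F) = F^(3/2)
1/((V(1, 1) + 1)² + q(U(2))) = 1/(((5 + 1) + 1)² + (2 + 2)^(3/2)) = 1/((6 + 1)² + 4^(3/2)) = 1/(7² + 8) = 1/(49 + 8) = 1/57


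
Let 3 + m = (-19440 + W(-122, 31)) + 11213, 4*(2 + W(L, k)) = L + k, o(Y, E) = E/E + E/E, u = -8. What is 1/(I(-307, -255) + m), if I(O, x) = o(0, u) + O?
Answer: -4/34239 ≈ -0.00011683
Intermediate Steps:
o(Y, E) = 2 (o(Y, E) = 1 + 1 = 2)
W(L, k) = -2 + L/4 + k/4 (W(L, k) = -2 + (L + k)/4 = -2 + (L/4 + k/4) = -2 + L/4 + k/4)
I(O, x) = 2 + O
m = -33019/4 (m = -3 + ((-19440 + (-2 + (¼)*(-122) + (¼)*31)) + 11213) = -3 + ((-19440 + (-2 - 61/2 + 31/4)) + 11213) = -3 + ((-19440 - 99/4) + 11213) = -3 + (-77859/4 + 11213) = -3 - 33007/4 = -33019/4 ≈ -8254.8)
1/(I(-307, -255) + m) = 1/((2 - 307) - 33019/4) = 1/(-305 - 33019/4) = 1/(-34239/4) = -4/34239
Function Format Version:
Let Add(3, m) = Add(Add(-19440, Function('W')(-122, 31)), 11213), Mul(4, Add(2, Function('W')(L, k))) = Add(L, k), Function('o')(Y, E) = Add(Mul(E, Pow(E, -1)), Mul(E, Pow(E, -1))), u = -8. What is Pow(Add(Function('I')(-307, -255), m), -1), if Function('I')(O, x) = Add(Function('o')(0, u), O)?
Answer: Rational(-4, 34239) ≈ -0.00011683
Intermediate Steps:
Function('o')(Y, E) = 2 (Function('o')(Y, E) = Add(1, 1) = 2)
Function('W')(L, k) = Add(-2, Mul(Rational(1, 4), L), Mul(Rational(1, 4), k)) (Function('W')(L, k) = Add(-2, Mul(Rational(1, 4), Add(L, k))) = Add(-2, Add(Mul(Rational(1, 4), L), Mul(Rational(1, 4), k))) = Add(-2, Mul(Rational(1, 4), L), Mul(Rational(1, 4), k)))
Function('I')(O, x) = Add(2, O)
m = Rational(-33019, 4) (m = Add(-3, Add(Add(-19440, Add(-2, Mul(Rational(1, 4), -122), Mul(Rational(1, 4), 31))), 11213)) = Add(-3, Add(Add(-19440, Add(-2, Rational(-61, 2), Rational(31, 4))), 11213)) = Add(-3, Add(Add(-19440, Rational(-99, 4)), 11213)) = Add(-3, Add(Rational(-77859, 4), 11213)) = Add(-3, Rational(-33007, 4)) = Rational(-33019, 4) ≈ -8254.8)
Pow(Add(Function('I')(-307, -255), m), -1) = Pow(Add(Add(2, -307), Rational(-33019, 4)), -1) = Pow(Add(-305, Rational(-33019, 4)), -1) = Pow(Rational(-34239, 4), -1) = Rational(-4, 34239)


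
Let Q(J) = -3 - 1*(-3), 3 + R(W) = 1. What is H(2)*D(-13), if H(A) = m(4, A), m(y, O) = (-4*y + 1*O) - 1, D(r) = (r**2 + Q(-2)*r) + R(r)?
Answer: -2505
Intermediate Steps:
R(W) = -2 (R(W) = -3 + 1 = -2)
Q(J) = 0 (Q(J) = -3 + 3 = 0)
D(r) = -2 + r**2 (D(r) = (r**2 + 0*r) - 2 = (r**2 + 0) - 2 = r**2 - 2 = -2 + r**2)
m(y, O) = -1 + O - 4*y (m(y, O) = (-4*y + O) - 1 = (O - 4*y) - 1 = -1 + O - 4*y)
H(A) = -17 + A (H(A) = -1 + A - 4*4 = -1 + A - 16 = -17 + A)
H(2)*D(-13) = (-17 + 2)*(-2 + (-13)**2) = -15*(-2 + 169) = -15*167 = -2505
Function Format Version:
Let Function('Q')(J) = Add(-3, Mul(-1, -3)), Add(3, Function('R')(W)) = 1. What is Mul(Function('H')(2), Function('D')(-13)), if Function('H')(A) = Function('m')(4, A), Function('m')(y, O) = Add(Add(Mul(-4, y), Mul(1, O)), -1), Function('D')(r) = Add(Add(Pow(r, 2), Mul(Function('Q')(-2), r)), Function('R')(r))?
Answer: -2505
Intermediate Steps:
Function('R')(W) = -2 (Function('R')(W) = Add(-3, 1) = -2)
Function('Q')(J) = 0 (Function('Q')(J) = Add(-3, 3) = 0)
Function('D')(r) = Add(-2, Pow(r, 2)) (Function('D')(r) = Add(Add(Pow(r, 2), Mul(0, r)), -2) = Add(Add(Pow(r, 2), 0), -2) = Add(Pow(r, 2), -2) = Add(-2, Pow(r, 2)))
Function('m')(y, O) = Add(-1, O, Mul(-4, y)) (Function('m')(y, O) = Add(Add(Mul(-4, y), O), -1) = Add(Add(O, Mul(-4, y)), -1) = Add(-1, O, Mul(-4, y)))
Function('H')(A) = Add(-17, A) (Function('H')(A) = Add(-1, A, Mul(-4, 4)) = Add(-1, A, -16) = Add(-17, A))
Mul(Function('H')(2), Function('D')(-13)) = Mul(Add(-17, 2), Add(-2, Pow(-13, 2))) = Mul(-15, Add(-2, 169)) = Mul(-15, 167) = -2505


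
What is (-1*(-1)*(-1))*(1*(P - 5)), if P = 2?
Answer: 3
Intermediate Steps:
(-1*(-1)*(-1))*(1*(P - 5)) = (-1*(-1)*(-1))*(1*(2 - 5)) = (1*(-1))*(1*(-3)) = -1*(-3) = 3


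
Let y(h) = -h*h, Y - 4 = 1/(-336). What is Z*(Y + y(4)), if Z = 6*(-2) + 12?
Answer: 0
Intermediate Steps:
Y = 1343/336 (Y = 4 + 1/(-336) = 4 - 1/336 = 1343/336 ≈ 3.9970)
Z = 0 (Z = -12 + 12 = 0)
y(h) = -h²
Z*(Y + y(4)) = 0*(1343/336 - 1*4²) = 0*(1343/336 - 1*16) = 0*(1343/336 - 16) = 0*(-4033/336) = 0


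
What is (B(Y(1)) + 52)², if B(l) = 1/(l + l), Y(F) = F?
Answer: 11025/4 ≈ 2756.3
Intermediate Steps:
B(l) = 1/(2*l)
(B(Y(1)) + 52)² = ((½)/1 + 52)² = ((½)*1 + 52)² = (½ + 52)² = (105/2)² = 11025/4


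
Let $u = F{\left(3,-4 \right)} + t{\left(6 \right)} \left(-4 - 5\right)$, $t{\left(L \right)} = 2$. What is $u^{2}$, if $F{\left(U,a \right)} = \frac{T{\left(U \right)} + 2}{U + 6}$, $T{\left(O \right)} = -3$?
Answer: $\frac{26569}{81} \approx 328.01$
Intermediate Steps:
$F{\left(U,a \right)} = - \frac{1}{6 + U}$ ($F{\left(U,a \right)} = \frac{-3 + 2}{U + 6} = - \frac{1}{6 + U}$)
$u = - \frac{163}{9}$ ($u = - \frac{1}{6 + 3} + 2 \left(-4 - 5\right) = - \frac{1}{9} + 2 \left(-9\right) = \left(-1\right) \frac{1}{9} - 18 = - \frac{1}{9} - 18 = - \frac{163}{9} \approx -18.111$)
$u^{2} = \left(- \frac{163}{9}\right)^{2} = \frac{26569}{81}$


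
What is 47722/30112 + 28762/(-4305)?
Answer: -330319067/64816080 ≈ -5.0963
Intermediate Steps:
47722/30112 + 28762/(-4305) = 47722*(1/30112) + 28762*(-1/4305) = 23861/15056 - 28762/4305 = -330319067/64816080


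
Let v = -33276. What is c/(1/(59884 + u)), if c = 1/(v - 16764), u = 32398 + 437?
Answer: -92719/50040 ≈ -1.8529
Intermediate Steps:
u = 32835
c = -1/50040 (c = 1/(-33276 - 16764) = 1/(-50040) = -1/50040 ≈ -1.9984e-5)
c/(1/(59884 + u)) = -1/(50040*(1/(59884 + 32835))) = -1/(50040*(1/92719)) = -1/(50040*1/92719) = -1/50040*92719 = -92719/50040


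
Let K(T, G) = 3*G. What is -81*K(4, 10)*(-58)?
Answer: 140940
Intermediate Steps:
-81*K(4, 10)*(-58) = -243*10*(-58) = -81*30*(-58) = -2430*(-58) = 140940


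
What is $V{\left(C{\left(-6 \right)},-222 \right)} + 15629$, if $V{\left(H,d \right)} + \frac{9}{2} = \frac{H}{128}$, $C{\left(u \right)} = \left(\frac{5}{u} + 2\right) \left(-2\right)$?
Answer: $\frac{5999801}{384} \approx 15624.0$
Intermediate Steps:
$C{\left(u \right)} = -4 - \frac{10}{u}$ ($C{\left(u \right)} = \left(2 + \frac{5}{u}\right) \left(-2\right) = -4 - \frac{10}{u}$)
$V{\left(H,d \right)} = - \frac{9}{2} + \frac{H}{128}$
$V{\left(C{\left(-6 \right)},-222 \right)} + 15629 = \left(- \frac{9}{2} + \frac{-4 - \frac{10}{-6}}{128}\right) + 15629 = \left(- \frac{9}{2} + \frac{-4 - - \frac{5}{3}}{128}\right) + 15629 = \left(- \frac{9}{2} + \frac{-4 + \frac{5}{3}}{128}\right) + 15629 = \left(- \frac{9}{2} + \frac{1}{128} \left(- \frac{7}{3}\right)\right) + 15629 = \left(- \frac{9}{2} - \frac{7}{384}\right) + 15629 = - \frac{1735}{384} + 15629 = \frac{5999801}{384}$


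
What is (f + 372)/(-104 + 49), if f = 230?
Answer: -602/55 ≈ -10.945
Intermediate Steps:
(f + 372)/(-104 + 49) = (230 + 372)/(-104 + 49) = 602/(-55) = 602*(-1/55) = -602/55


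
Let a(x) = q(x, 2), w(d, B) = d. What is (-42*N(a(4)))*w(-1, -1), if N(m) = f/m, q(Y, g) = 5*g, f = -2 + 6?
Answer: 84/5 ≈ 16.800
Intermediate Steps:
f = 4
a(x) = 10 (a(x) = 5*2 = 10)
N(m) = 4/m
(-42*N(a(4)))*w(-1, -1) = -168/10*(-1) = -42*⅖*(-1) = -84/5*(-1) = 84/5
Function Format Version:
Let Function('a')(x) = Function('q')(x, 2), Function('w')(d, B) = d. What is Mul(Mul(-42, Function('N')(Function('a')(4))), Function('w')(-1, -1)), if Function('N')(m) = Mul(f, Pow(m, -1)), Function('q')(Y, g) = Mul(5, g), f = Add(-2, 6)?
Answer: Rational(84, 5) ≈ 16.800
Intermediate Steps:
f = 4
Function('a')(x) = 10 (Function('a')(x) = Mul(5, 2) = 10)
Function('N')(m) = Mul(4, Pow(m, -1))
Mul(Mul(-42, Function('N')(Function('a')(4))), Function('w')(-1, -1)) = Mul(Mul(-42, Mul(4, Pow(10, -1))), -1) = Mul(Mul(-42, Mul(4, Rational(1, 10))), -1) = Mul(Mul(-42, Rational(2, 5)), -1) = Mul(Rational(-84, 5), -1) = Rational(84, 5)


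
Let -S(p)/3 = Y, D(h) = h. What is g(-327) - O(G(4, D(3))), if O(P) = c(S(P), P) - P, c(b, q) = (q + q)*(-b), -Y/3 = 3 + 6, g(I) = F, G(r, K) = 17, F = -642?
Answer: 2129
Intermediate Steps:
g(I) = -642
Y = -27 (Y = -3*(3 + 6) = -3*9 = -27)
S(p) = 81 (S(p) = -3*(-27) = 81)
c(b, q) = -2*b*q (c(b, q) = (2*q)*(-b) = -2*b*q)
O(P) = -163*P (O(P) = -2*81*P - P = -162*P - P = -163*P)
g(-327) - O(G(4, D(3))) = -642 - (-163)*17 = -642 - 1*(-2771) = -642 + 2771 = 2129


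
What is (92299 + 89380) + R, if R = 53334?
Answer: 235013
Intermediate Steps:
(92299 + 89380) + R = (92299 + 89380) + 53334 = 181679 + 53334 = 235013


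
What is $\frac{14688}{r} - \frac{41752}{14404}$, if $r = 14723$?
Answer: $- \frac{100787186}{53017523} \approx -1.901$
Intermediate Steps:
$\frac{14688}{r} - \frac{41752}{14404} = \frac{14688}{14723} - \frac{41752}{14404} = 14688 \cdot \frac{1}{14723} - \frac{10438}{3601} = \frac{14688}{14723} - \frac{10438}{3601} = - \frac{100787186}{53017523}$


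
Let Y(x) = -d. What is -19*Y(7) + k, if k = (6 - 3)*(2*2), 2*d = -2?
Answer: -7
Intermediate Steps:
d = -1 (d = (½)*(-2) = -1)
Y(x) = 1 (Y(x) = -1*(-1) = 1)
k = 12 (k = 3*4 = 12)
-19*Y(7) + k = -19*1 + 12 = -19 + 12 = -7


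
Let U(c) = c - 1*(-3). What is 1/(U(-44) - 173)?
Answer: -1/214 ≈ -0.0046729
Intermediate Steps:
U(c) = 3 + c (U(c) = c + 3 = 3 + c)
1/(U(-44) - 173) = 1/((3 - 44) - 173) = 1/(-41 - 173) = 1/(-214) = -1/214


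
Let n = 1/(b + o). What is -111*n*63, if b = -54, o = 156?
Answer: -2331/34 ≈ -68.559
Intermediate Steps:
n = 1/102 (n = 1/(-54 + 156) = 1/102 ≈ 0.0098039)
-111*n*63 = -111*1/102*63 = -37/34*63 = -2331/34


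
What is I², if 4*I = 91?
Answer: 8281/16 ≈ 517.56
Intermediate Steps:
I = 91/4 (I = (¼)*91 = 91/4 ≈ 22.750)
I² = (91/4)² = 8281/16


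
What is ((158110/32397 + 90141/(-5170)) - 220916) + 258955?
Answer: 6369143957833/167492490 ≈ 38026.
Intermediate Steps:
((158110/32397 + 90141/(-5170)) - 220916) + 258955 = ((158110*(1/32397) + 90141*(-1/5170)) - 220916) + 258955 = ((158110/32397 - 90141/5170) - 220916) + 258955 = (-2102869277/167492490 - 220916) + 258955 = -37003873790117/167492490 + 258955 = 6369143957833/167492490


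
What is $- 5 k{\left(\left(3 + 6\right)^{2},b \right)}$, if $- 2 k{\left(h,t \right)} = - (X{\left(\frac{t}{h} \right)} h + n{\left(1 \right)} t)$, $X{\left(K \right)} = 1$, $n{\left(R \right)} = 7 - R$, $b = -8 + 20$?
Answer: $- \frac{765}{2} \approx -382.5$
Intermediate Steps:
$b = 12$
$k{\left(h,t \right)} = \frac{h}{2} + 3 t$ ($k{\left(h,t \right)} = - \frac{\left(-1\right) \left(1 h + \left(7 - 1\right) t\right)}{2} = - \frac{\left(-1\right) \left(h + \left(7 - 1\right) t\right)}{2} = - \frac{\left(-1\right) \left(h + 6 t\right)}{2} = - \frac{- h - 6 t}{2} = \frac{h}{2} + 3 t$)
$- 5 k{\left(\left(3 + 6\right)^{2},b \right)} = - 5 \left(\frac{\left(3 + 6\right)^{2}}{2} + 3 \cdot 12\right) = - 5 \left(\frac{9^{2}}{2} + 36\right) = - 5 \left(\frac{1}{2} \cdot 81 + 36\right) = - 5 \left(\frac{81}{2} + 36\right) = \left(-5\right) \frac{153}{2} = - \frac{765}{2}$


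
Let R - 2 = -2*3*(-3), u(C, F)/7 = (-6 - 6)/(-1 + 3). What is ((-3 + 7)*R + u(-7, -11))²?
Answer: 1444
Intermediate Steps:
u(C, F) = -42 (u(C, F) = 7*((-6 - 6)/(-1 + 3)) = 7*(-12/2) = 7*(-12*½) = 7*(-6) = -42)
R = 20 (R = 2 - 2*3*(-3) = 2 - 6*(-3) = 2 + 18 = 20)
((-3 + 7)*R + u(-7, -11))² = ((-3 + 7)*20 - 42)² = (4*20 - 42)² = (80 - 42)² = 38² = 1444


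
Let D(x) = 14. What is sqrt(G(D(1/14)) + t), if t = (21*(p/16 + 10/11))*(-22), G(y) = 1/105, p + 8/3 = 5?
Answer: I*sqrt(85971270)/420 ≈ 22.076*I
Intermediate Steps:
p = 7/3 (p = -8/3 + 5 = 7/3 ≈ 2.3333)
G(y) = 1/105
t = -3899/8 (t = (21*((7/3)/16 + 10/11))*(-22) = (21*((7/3)*(1/16) + 10*(1/11)))*(-22) = (21*(7/48 + 10/11))*(-22) = (21*(557/528))*(-22) = (3899/176)*(-22) = -3899/8 ≈ -487.38)
sqrt(G(D(1/14)) + t) = sqrt(1/105 - 3899/8) = sqrt(-409387/840) = I*sqrt(85971270)/420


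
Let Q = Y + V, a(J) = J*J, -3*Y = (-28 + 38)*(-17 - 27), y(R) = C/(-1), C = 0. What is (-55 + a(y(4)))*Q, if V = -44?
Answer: -16940/3 ≈ -5646.7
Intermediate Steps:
y(R) = 0 (y(R) = 0/(-1) = 0*(-1) = 0)
Y = 440/3 (Y = -(-28 + 38)*(-17 - 27)/3 = -10*(-44)/3 = -1/3*(-440) = 440/3 ≈ 146.67)
a(J) = J**2
Q = 308/3 (Q = 440/3 - 44 = 308/3 ≈ 102.67)
(-55 + a(y(4)))*Q = (-55 + 0**2)*(308/3) = (-55 + 0)*(308/3) = -55*308/3 = -16940/3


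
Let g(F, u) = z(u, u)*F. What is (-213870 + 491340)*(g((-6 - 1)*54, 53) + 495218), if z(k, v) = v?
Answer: 131849304480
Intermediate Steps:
g(F, u) = F*u (g(F, u) = u*F = F*u)
(-213870 + 491340)*(g((-6 - 1)*54, 53) + 495218) = (-213870 + 491340)*(((-6 - 1)*54)*53 + 495218) = 277470*(-7*54*53 + 495218) = 277470*(-378*53 + 495218) = 277470*(-20034 + 495218) = 277470*475184 = 131849304480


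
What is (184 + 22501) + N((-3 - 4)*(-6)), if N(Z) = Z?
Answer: 22727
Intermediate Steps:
(184 + 22501) + N((-3 - 4)*(-6)) = (184 + 22501) + (-3 - 4)*(-6) = 22685 - 7*(-6) = 22685 + 42 = 22727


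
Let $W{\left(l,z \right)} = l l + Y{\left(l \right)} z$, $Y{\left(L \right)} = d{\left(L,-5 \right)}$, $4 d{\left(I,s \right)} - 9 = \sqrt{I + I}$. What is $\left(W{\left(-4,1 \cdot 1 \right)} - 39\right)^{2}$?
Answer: $\frac{6881}{16} - \frac{83 i \sqrt{2}}{4} \approx 430.06 - 29.345 i$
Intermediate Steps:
$d{\left(I,s \right)} = \frac{9}{4} + \frac{\sqrt{2} \sqrt{I}}{4}$ ($d{\left(I,s \right)} = \frac{9}{4} + \frac{\sqrt{I + I}}{4} = \frac{9}{4} + \frac{\sqrt{2 I}}{4} = \frac{9}{4} + \frac{\sqrt{2} \sqrt{I}}{4}$)
$Y{\left(L \right)} = \frac{9}{4} + \frac{\sqrt{2} \sqrt{L}}{4}$
$W{\left(l,z \right)} = l^{2} + z \left(\frac{9}{4} + \frac{\sqrt{2} \sqrt{l}}{4}\right)$ ($W{\left(l,z \right)} = l l + \left(\frac{9}{4} + \frac{\sqrt{2} \sqrt{l}}{4}\right) z = l^{2} + z \left(\frac{9}{4} + \frac{\sqrt{2} \sqrt{l}}{4}\right)$)
$\left(W{\left(-4,1 \cdot 1 \right)} - 39\right)^{2} = \left(\left(\left(-4\right)^{2} + \frac{1 \cdot 1 \left(9 + \sqrt{2} \sqrt{-4}\right)}{4}\right) - 39\right)^{2} = \left(\left(16 + \frac{1}{4} \cdot 1 \left(9 + \sqrt{2} \cdot 2 i\right)\right) - 39\right)^{2} = \left(\left(16 + \frac{1}{4} \cdot 1 \left(9 + 2 i \sqrt{2}\right)\right) - 39\right)^{2} = \left(\left(16 + \left(\frac{9}{4} + \frac{i \sqrt{2}}{2}\right)\right) - 39\right)^{2} = \left(\left(\frac{73}{4} + \frac{i \sqrt{2}}{2}\right) - 39\right)^{2} = \left(- \frac{83}{4} + \frac{i \sqrt{2}}{2}\right)^{2}$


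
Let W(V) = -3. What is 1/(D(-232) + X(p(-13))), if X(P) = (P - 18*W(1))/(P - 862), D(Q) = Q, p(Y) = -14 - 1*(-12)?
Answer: -216/50125 ≈ -0.0043092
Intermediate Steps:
p(Y) = -2 (p(Y) = -14 + 12 = -2)
X(P) = (54 + P)/(-862 + P) (X(P) = (P - 18*(-3))/(P - 862) = (P + 54)/(-862 + P) = (54 + P)/(-862 + P))
1/(D(-232) + X(p(-13))) = 1/(-232 + (54 - 2)/(-862 - 2)) = 1/(-232 + 52/(-864)) = 1/(-232 - 1/864*52) = 1/(-232 - 13/216) = 1/(-50125/216) = -216/50125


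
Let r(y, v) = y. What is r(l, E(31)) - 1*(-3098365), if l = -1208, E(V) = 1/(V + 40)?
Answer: 3097157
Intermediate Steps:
E(V) = 1/(40 + V)
r(l, E(31)) - 1*(-3098365) = -1208 - 1*(-3098365) = -1208 + 3098365 = 3097157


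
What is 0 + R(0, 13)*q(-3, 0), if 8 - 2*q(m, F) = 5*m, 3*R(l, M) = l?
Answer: 0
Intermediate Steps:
R(l, M) = l/3
q(m, F) = 4 - 5*m/2
0 + R(0, 13)*q(-3, 0) = 0 + ((⅓)*0)*(4 - 5/2*(-3)) = 0 + 0*(4 + 15/2) = 0 + 0*(23/2) = 0 + 0 = 0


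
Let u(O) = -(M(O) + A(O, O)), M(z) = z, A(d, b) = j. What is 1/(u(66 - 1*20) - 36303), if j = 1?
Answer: -1/36350 ≈ -2.7510e-5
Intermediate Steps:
A(d, b) = 1
u(O) = -1 - O (u(O) = -(O + 1) = -(1 + O) = -1 - O)
1/(u(66 - 1*20) - 36303) = 1/((-1 - (66 - 1*20)) - 36303) = 1/((-1 - (66 - 20)) - 36303) = 1/((-1 - 1*46) - 36303) = 1/((-1 - 46) - 36303) = 1/(-47 - 36303) = 1/(-36350) = -1/36350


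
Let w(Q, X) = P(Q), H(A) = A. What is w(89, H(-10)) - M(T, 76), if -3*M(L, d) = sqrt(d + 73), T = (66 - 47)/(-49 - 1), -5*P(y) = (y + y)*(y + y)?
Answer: -31684/5 + sqrt(149)/3 ≈ -6332.7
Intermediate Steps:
P(y) = -4*y**2/5 (P(y) = -(y + y)*(y + y)/5 = -2*y*2*y/5 = -4*y**2/5)
w(Q, X) = -4*Q**2/5
T = -19/50 (T = 19/(-50) = 19*(-1/50) = -19/50 ≈ -0.38000)
M(L, d) = -sqrt(73 + d)/3 (M(L, d) = -sqrt(d + 73)/3 = -sqrt(73 + d)/3)
w(89, H(-10)) - M(T, 76) = -4/5*89**2 - (-1)*sqrt(73 + 76)/3 = -4/5*7921 - (-1)*sqrt(149)/3 = -31684/5 + sqrt(149)/3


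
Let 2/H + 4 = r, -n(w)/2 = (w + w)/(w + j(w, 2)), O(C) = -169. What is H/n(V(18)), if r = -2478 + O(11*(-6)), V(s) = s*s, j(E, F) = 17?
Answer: 31/156168 ≈ 0.00019850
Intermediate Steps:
V(s) = s²
r = -2647 (r = -2478 - 169 = -2647)
n(w) = -4*w/(17 + w) (n(w) = -2*(w + w)/(w + 17) = -2*2*w/(17 + w) = -4*w/(17 + w))
H = -2/2651 (H = 2/(-4 - 2647) = 2/(-2651) = 2*(-1/2651) = -2/2651 ≈ -0.00075443)
H/n(V(18)) = -2/(2651*((-4*18²/(17 + 18²)))) = -2/(2651*((-4*324/(17 + 324)))) = -2/(2651*((-4*324/341))) = -2/(2651*((-4*324*1/341))) = -2/(2651*(-1296/341)) = -2/2651*(-341/1296) = 31/156168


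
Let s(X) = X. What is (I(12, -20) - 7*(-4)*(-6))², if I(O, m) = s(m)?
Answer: 35344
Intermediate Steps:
I(O, m) = m
(I(12, -20) - 7*(-4)*(-6))² = (-20 - 7*(-4)*(-6))² = (-20 + 28*(-6))² = (-20 - 168)² = (-188)² = 35344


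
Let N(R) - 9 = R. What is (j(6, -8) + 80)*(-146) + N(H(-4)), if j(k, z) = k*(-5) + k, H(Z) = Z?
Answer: -8171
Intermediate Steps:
j(k, z) = -4*k (j(k, z) = -5*k + k = -4*k)
N(R) = 9 + R
(j(6, -8) + 80)*(-146) + N(H(-4)) = (-4*6 + 80)*(-146) + (9 - 4) = (-24 + 80)*(-146) + 5 = 56*(-146) + 5 = -8176 + 5 = -8171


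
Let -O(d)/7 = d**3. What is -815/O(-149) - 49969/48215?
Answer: -1157103620292/1116449327245 ≈ -1.0364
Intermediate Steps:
O(d) = -7*d**3
-815/O(-149) - 49969/48215 = -815/((-7*(-149)**3)) - 49969/48215 = -815/((-7*(-3307949))) - 49969*1/48215 = -815/23155643 - 49969/48215 = -1157103620292/1116449327245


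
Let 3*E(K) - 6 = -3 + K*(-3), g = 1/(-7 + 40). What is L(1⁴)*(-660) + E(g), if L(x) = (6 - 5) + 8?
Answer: -195988/33 ≈ -5939.0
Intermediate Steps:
g = 1/33 ≈ 0.030303
E(K) = 1 - K (E(K) = 2 + (-3 + K*(-3))/3 = 2 + (-3 - 3*K)/3 = 2 + (-1 - K) = 1 - K)
L(x) = 9 (L(x) = 1 + 8 = 9)
L(1⁴)*(-660) + E(g) = 9*(-660) + (1 - 1*1/33) = -5940 + (1 - 1/33) = -5940 + 32/33 = -195988/33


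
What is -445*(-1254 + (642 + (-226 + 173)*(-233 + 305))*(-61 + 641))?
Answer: 819767430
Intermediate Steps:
-445*(-1254 + (642 + (-226 + 173)*(-233 + 305))*(-61 + 641)) = -445*(-1254 + (642 - 53*72)*580) = -445*(-1254 + (642 - 3816)*580) = -445*(-1254 - 3174*580) = -445*(-1254 - 1840920) = -445*(-1842174) = 819767430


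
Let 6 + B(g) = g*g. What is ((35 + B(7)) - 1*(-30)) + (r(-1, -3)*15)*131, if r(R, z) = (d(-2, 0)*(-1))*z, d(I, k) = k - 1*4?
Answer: -23472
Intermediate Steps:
d(I, k) = -4 + k (d(I, k) = k - 4 = -4 + k)
r(R, z) = 4*z (r(R, z) = ((-4 + 0)*(-1))*z = (-4*(-1))*z = 4*z)
B(g) = -6 + g² (B(g) = -6 + g*g = -6 + g²)
((35 + B(7)) - 1*(-30)) + (r(-1, -3)*15)*131 = ((35 + (-6 + 7²)) - 1*(-30)) + ((4*(-3))*15)*131 = ((35 + (-6 + 49)) + 30) - 12*15*131 = ((35 + 43) + 30) - 180*131 = (78 + 30) - 23580 = 108 - 23580 = -23472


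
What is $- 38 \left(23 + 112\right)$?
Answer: $-5130$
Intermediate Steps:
$- 38 \left(23 + 112\right) = \left(-38\right) 135 = -5130$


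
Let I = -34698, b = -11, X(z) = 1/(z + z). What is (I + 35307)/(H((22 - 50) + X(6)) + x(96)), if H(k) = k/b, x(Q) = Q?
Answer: 80388/13007 ≈ 6.1804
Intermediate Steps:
X(z) = 1/(2*z)
H(k) = -k/11 (H(k) = k/(-11) = k*(-1/11) = -k/11)
(I + 35307)/(H((22 - 50) + X(6)) + x(96)) = (-34698 + 35307)/(-((22 - 50) + (1/2)/6)/11 + 96) = 609/(-(-28 + (1/2)*(1/6))/11 + 96) = 609/(-(-28 + 1/12)/11 + 96) = 609/(-1/11*(-335/12) + 96) = 609/(335/132 + 96) = 609/(13007/132) = 609*(132/13007) = 80388/13007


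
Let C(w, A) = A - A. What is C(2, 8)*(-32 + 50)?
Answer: 0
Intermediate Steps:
C(w, A) = 0
C(2, 8)*(-32 + 50) = 0*(-32 + 50) = 0*18 = 0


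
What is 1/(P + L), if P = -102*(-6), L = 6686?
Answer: 1/7298 ≈ 0.00013702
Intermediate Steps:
P = 612
1/(P + L) = 1/(612 + 6686) = 1/7298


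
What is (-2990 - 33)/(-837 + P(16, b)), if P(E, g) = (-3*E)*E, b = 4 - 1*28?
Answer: 3023/1605 ≈ 1.8835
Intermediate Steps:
b = -24 (b = 4 - 28 = -24)
P(E, g) = -3*E²
(-2990 - 33)/(-837 + P(16, b)) = (-2990 - 33)/(-837 - 3*16²) = -3023/(-837 - 3*256) = -3023/(-837 - 768) = -3023/(-1605) = -3023*(-1/1605) = 3023/1605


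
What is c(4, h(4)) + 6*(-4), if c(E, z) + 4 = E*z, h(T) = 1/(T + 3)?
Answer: -192/7 ≈ -27.429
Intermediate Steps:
h(T) = 1/(3 + T)
c(E, z) = -4 + E*z
c(4, h(4)) + 6*(-4) = (-4 + 4/(3 + 4)) + 6*(-4) = (-4 + 4/7) - 24 = -24/7 - 24 = -192/7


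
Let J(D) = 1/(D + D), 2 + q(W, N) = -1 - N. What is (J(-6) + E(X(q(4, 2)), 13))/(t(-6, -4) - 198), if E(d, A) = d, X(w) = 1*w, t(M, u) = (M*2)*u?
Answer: 61/1800 ≈ 0.033889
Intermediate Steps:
t(M, u) = 2*M*u (t(M, u) = (2*M)*u = 2*M*u)
q(W, N) = -3 - N (q(W, N) = -2 + (-1 - N) = -3 - N)
X(w) = w
J(D) = 1/(2*D)
(J(-6) + E(X(q(4, 2)), 13))/(t(-6, -4) - 198) = ((½)/(-6) + (-3 - 1*2))/(2*(-6)*(-4) - 198) = ((½)*(-⅙) + (-3 - 2))/(48 - 198) = (-1/12 - 5)/(-150) = -61/12*(-1/150) = 61/1800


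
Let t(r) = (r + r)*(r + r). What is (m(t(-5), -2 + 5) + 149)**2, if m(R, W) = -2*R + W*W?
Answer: 1764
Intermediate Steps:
t(r) = 4*r**2 (t(r) = (2*r)*(2*r) = 4*r**2)
m(R, W) = W**2 - 2*R (m(R, W) = -2*R + W**2 = W**2 - 2*R)
(m(t(-5), -2 + 5) + 149)**2 = (((-2 + 5)**2 - 8*(-5)**2) + 149)**2 = ((3**2 - 8*25) + 149)**2 = ((9 - 2*100) + 149)**2 = ((9 - 200) + 149)**2 = (-191 + 149)**2 = (-42)**2 = 1764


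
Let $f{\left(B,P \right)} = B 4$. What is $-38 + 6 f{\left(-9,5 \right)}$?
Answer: $-254$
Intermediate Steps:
$f{\left(B,P \right)} = 4 B$
$-38 + 6 f{\left(-9,5 \right)} = -38 + 6 \cdot 4 \left(-9\right) = -38 + 6 \left(-36\right) = -38 - 216 = -254$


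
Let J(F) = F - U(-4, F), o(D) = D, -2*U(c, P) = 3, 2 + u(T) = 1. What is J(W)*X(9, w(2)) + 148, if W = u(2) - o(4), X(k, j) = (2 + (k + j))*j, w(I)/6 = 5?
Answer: -4157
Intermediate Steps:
u(T) = -1 (u(T) = -2 + 1 = -1)
w(I) = 30 (w(I) = 6*5 = 30)
X(k, j) = j*(2 + j + k) (X(k, j) = (2 + (j + k))*j = (2 + j + k)*j = j*(2 + j + k))
U(c, P) = -3/2 (U(c, P) = -½*3 = -3/2)
W = -5 (W = -1 - 1*4 = -1 - 4 = -5)
J(F) = 3/2 + F (J(F) = F - 1*(-3/2) = F + 3/2 = 3/2 + F)
J(W)*X(9, w(2)) + 148 = (3/2 - 5)*(30*(2 + 30 + 9)) + 148 = -105*41 + 148 = -7/2*1230 + 148 = -4305 + 148 = -4157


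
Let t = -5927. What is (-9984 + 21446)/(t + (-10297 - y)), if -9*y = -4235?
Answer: -103158/150251 ≈ -0.68657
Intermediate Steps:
y = 4235/9 (y = -1/9*(-4235) = 4235/9 ≈ 470.56)
(-9984 + 21446)/(t + (-10297 - y)) = (-9984 + 21446)/(-5927 + (-10297 - 1*4235/9)) = 11462/(-5927 + (-10297 - 4235/9)) = 11462/(-5927 - 96908/9) = 11462/(-150251/9) = 11462*(-9/150251) = -103158/150251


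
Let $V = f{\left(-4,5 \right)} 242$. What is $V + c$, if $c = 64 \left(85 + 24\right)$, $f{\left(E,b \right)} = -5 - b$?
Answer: $4556$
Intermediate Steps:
$V = -2420$ ($V = \left(-5 - 5\right) 242 = \left(-10\right) 242 = -2420$)
$c = 6976$ ($c = 64 \cdot 109 = 6976$)
$V + c = -2420 + 6976 = 4556$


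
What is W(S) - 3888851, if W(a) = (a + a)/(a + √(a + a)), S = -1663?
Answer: -6474933589/1665 + 2*I*√3326/1665 ≈ -3.8888e+6 + 0.069275*I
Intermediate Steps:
W(a) = 2*a/(a + √2*√a) (W(a) = (2*a)/(a + √(2*a)) = (2*a)/(a + √2*√a) = 2*a/(a + √2*√a))
W(S) - 3888851 = 2*(-1663)/(-1663 + √2*√(-1663)) - 3888851 = 2*(-1663)/(-1663 + √2*(I*√1663)) - 3888851 = 2*(-1663)/(-1663 + I*√3326) - 3888851 = -3326/(-1663 + I*√3326) - 3888851 = -3888851 - 3326/(-1663 + I*√3326)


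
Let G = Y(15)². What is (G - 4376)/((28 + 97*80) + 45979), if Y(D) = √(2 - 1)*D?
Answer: -593/7681 ≈ -0.077204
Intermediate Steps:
Y(D) = D (Y(D) = √1*D = 1*D = D)
G = 225 (G = 15² = 225)
(G - 4376)/((28 + 97*80) + 45979) = (225 - 4376)/((28 + 97*80) + 45979) = -4151/((28 + 7760) + 45979) = -4151/(7788 + 45979) = -4151/53767 = -4151*1/53767 = -593/7681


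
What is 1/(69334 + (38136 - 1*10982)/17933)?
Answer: 17933/1243393776 ≈ 1.4423e-5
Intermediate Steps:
1/(69334 + (38136 - 1*10982)/17933) = 1/(69334 + (38136 - 10982)*(1/17933)) = 1/(69334 + 27154*(1/17933)) = 1/(69334 + 27154/17933) = 1/(1243393776/17933) = 17933/1243393776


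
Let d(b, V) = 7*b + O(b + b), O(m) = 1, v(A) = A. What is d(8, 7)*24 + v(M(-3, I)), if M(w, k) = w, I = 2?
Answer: 1365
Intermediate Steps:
d(b, V) = 1 + 7*b (d(b, V) = 7*b + 1 = 1 + 7*b)
d(8, 7)*24 + v(M(-3, I)) = (1 + 7*8)*24 - 3 = (1 + 56)*24 - 3 = 57*24 - 3 = 1368 - 3 = 1365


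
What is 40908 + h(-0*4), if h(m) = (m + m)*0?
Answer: 40908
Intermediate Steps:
h(m) = 0 (h(m) = (2*m)*0 = 0)
40908 + h(-0*4) = 40908 + 0 = 40908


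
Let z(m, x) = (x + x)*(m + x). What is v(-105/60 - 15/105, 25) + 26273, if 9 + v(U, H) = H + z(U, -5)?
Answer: 369011/14 ≈ 26358.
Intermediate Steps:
z(m, x) = 2*x*(m + x) (z(m, x) = (2*x)*(m + x) = 2*x*(m + x))
v(U, H) = 41 + H - 10*U (v(U, H) = -9 + (H + 2*(-5)*(U - 5)) = -9 + (H + 2*(-5)*(-5 + U)) = -9 + (H + (50 - 10*U)) = -9 + (50 + H - 10*U) = 41 + H - 10*U)
v(-105/60 - 15/105, 25) + 26273 = (41 + 25 - 10*(-105/60 - 15/105)) + 26273 = (41 + 25 - 10*(-105*1/60 - 15*1/105)) + 26273 = (41 + 25 - 10*(-7/4 - 1/7)) + 26273 = (41 + 25 - 10*(-53/28)) + 26273 = (41 + 25 + 265/14) + 26273 = 1189/14 + 26273 = 369011/14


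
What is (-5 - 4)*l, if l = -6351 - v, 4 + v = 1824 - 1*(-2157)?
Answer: 92952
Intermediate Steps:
v = 3977 (v = -4 + (1824 - 1*(-2157)) = -4 + (1824 + 2157) = -4 + 3981 = 3977)
l = -10328 (l = -6351 - 1*3977 = -6351 - 3977 = -10328)
(-5 - 4)*l = (-5 - 4)*(-10328) = -9*(-10328) = 92952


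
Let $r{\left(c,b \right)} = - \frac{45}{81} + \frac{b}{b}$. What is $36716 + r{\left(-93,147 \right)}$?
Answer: $\frac{330448}{9} \approx 36716.0$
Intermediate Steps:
$r{\left(c,b \right)} = \frac{4}{9}$ ($r{\left(c,b \right)} = \left(-45\right) \frac{1}{81} + 1 = - \frac{5}{9} + 1 = \frac{4}{9}$)
$36716 + r{\left(-93,147 \right)} = 36716 + \frac{4}{9} = \frac{330448}{9}$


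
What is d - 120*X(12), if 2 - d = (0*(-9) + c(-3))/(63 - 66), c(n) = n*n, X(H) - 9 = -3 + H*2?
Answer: -3595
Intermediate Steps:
X(H) = 6 + 2*H (X(H) = 9 + (-3 + H*2) = 9 + (-3 + 2*H) = 6 + 2*H)
c(n) = n²
d = 5 (d = 2 - (0*(-9) + (-3)²)/(63 - 66) = 2 - (0 + 9)/(-3) = 2 - 9*(-1)/3 = 2 - 1*(-3) = 2 + 3 = 5)
d - 120*X(12) = 5 - 120*(6 + 2*12) = 5 - 120*(6 + 24) = 5 - 120*30 = 5 - 3600 = -3595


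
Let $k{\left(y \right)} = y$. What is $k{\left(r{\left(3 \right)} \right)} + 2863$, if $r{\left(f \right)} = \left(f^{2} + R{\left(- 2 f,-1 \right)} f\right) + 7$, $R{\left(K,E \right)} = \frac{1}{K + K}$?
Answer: $\frac{11515}{4} \approx 2878.8$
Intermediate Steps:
$R{\left(K,E \right)} = \frac{1}{2 K}$
$r{\left(f \right)} = \frac{27}{4} + f^{2}$ ($r{\left(f \right)} = \left(f^{2} + \frac{1}{2 \left(- 2 f\right)} f\right) + 7 = \left(f^{2} + \frac{\left(- \frac{1}{2}\right) \frac{1}{f}}{2} f\right) + 7 = \left(f^{2} + - \frac{1}{4 f} f\right) + 7 = \left(f^{2} - \frac{1}{4}\right) + 7 = \left(- \frac{1}{4} + f^{2}\right) + 7 = \frac{27}{4} + f^{2}$)
$k{\left(r{\left(3 \right)} \right)} + 2863 = \left(\frac{27}{4} + 3^{2}\right) + 2863 = \left(\frac{27}{4} + 9\right) + 2863 = \frac{63}{4} + 2863 = \frac{11515}{4}$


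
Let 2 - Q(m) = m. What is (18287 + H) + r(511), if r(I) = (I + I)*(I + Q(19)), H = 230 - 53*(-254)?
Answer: 536847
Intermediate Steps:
Q(m) = 2 - m
H = 13692 (H = 230 + 13462 = 13692)
r(I) = 2*I*(-17 + I) (r(I) = (I + I)*(I + (2 - 1*19)) = (2*I)*(I + (2 - 19)) = (2*I)*(I - 17) = (2*I)*(-17 + I) = 2*I*(-17 + I))
(18287 + H) + r(511) = (18287 + 13692) + 2*511*(-17 + 511) = 31979 + 2*511*494 = 31979 + 504868 = 536847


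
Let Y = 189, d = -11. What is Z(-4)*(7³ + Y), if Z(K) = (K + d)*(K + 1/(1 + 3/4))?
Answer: 27360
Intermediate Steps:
Z(K) = (-11 + K)*(4/7 + K) (Z(K) = (K - 11)*(K + 1/(1 + 3/4)) = (-11 + K)*(K + 1/(1 + 3*(¼))) = (-11 + K)*(K + 1/(1 + ¾)) = (-11 + K)*(K + 1/(7/4)) = (-11 + K)*(K + 4/7) = (-11 + K)*(4/7 + K))
Z(-4)*(7³ + Y) = (-44/7 + (-4)² - 73/7*(-4))*(7³ + 189) = (-44/7 + 16 + 292/7)*(343 + 189) = (360/7)*532 = 27360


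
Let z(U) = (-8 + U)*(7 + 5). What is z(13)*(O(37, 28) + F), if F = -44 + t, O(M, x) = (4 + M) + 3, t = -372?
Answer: -22320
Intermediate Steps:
z(U) = -96 + 12*U (z(U) = (-8 + U)*12 = -96 + 12*U)
O(M, x) = 7 + M
F = -416 (F = -44 - 372 = -416)
z(13)*(O(37, 28) + F) = (-96 + 12*13)*((7 + 37) - 416) = (-96 + 156)*(44 - 416) = 60*(-372) = -22320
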